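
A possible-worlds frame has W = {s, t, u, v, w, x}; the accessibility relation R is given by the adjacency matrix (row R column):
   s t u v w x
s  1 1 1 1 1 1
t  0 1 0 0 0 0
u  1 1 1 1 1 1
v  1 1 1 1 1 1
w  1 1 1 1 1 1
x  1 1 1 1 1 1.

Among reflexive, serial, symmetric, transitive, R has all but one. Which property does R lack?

symmetric

Reflexive: yes — every world is R-related to itself.
Serial: yes — every world has a successor (e.g. s R s).
Symmetric: no — s R t but not t R s.
Transitive: yes — every two-step R-path is closed by a direct edge.
Only symmetric fails.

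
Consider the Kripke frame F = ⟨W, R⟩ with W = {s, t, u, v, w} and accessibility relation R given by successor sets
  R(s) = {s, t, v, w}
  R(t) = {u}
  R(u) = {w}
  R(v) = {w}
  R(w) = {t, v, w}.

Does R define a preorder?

No

Reflexive: no — t is not related to itself.
Transitive: no — s R t and t R u, but not s R u.
So R is not a preorder.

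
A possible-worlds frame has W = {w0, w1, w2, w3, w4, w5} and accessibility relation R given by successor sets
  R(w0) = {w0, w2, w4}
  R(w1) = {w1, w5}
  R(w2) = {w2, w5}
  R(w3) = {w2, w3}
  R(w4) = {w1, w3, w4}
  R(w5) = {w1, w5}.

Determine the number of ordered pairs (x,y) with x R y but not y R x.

6

Enumerating: (w0,w2), (w0,w4), (w2,w5), (w3,w2), (w4,w1), (w4,w3).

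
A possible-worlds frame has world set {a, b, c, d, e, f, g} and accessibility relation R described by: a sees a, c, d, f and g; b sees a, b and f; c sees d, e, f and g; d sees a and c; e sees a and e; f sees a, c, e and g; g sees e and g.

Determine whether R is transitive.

Transitive: no — a R c and c R e, but not a R e.

No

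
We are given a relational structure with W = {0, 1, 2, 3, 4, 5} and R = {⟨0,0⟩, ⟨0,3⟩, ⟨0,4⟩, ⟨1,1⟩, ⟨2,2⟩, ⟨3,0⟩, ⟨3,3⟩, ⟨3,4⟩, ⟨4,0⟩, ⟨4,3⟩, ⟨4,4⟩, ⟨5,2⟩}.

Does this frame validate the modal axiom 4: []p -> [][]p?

Yes

Axiom 4 corresponds to the accessibility relation being transitive.
Transitive: yes — every two-step R-path is closed by a direct edge.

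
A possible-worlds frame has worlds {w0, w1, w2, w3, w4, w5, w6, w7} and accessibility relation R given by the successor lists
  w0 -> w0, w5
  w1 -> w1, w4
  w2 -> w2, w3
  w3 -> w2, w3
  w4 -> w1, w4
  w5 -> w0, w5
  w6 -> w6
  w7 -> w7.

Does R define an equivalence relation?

Reflexive: yes — every world is R-related to itself.
Symmetric: yes — every pair in R has its reverse in R.
Transitive: yes — every two-step R-path is closed by a direct edge.
So R is an equivalence relation.

Yes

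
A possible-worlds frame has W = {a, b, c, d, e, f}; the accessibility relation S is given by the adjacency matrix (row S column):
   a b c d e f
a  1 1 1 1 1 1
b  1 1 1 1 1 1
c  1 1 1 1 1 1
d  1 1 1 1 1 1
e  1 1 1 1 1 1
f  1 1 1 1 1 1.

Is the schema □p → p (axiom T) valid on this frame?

Yes

The schema T characterises exactly the reflexive frames.
Reflexive: yes — every world is S-related to itself.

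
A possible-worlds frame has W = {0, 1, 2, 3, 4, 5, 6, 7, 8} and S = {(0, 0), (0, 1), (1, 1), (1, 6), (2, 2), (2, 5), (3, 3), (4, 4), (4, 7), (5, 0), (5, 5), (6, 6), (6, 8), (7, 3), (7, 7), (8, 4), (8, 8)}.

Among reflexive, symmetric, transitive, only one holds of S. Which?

Reflexive: yes — every world is S-related to itself.
Symmetric: no — 0 S 1 but not 1 S 0.
Transitive: no — 0 S 1 and 1 S 6, but not 0 S 6.
Only reflexive holds.

reflexive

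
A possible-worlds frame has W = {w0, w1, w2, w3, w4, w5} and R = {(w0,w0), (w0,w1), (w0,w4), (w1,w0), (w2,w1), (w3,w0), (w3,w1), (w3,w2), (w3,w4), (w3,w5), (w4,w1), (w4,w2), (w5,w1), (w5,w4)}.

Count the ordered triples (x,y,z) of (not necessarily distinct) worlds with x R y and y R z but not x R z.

Enumerating: (w0,w4,w2), (w1,w0,w1), (w1,w0,w4), (w2,w1,w0), (w4,w1,w0), (w5,w1,w0), (w5,w4,w2).

7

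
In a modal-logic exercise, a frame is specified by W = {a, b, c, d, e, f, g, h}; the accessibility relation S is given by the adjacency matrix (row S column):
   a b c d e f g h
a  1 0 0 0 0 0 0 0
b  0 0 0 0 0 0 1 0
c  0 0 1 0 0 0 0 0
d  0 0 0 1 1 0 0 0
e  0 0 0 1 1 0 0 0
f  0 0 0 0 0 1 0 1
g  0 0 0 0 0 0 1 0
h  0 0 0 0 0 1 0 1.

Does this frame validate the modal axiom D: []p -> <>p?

Yes

Axiom D corresponds to the accessibility relation being serial.
Serial: yes — every world has a successor (e.g. a S a).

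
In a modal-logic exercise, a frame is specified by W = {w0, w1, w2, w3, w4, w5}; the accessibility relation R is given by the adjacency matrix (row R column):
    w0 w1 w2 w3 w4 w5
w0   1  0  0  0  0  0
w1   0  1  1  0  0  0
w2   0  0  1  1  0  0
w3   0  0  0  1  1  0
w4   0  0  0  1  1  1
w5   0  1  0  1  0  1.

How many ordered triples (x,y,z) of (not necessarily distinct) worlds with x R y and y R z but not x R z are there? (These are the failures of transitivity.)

6

Enumerating: (w1,w2,w3), (w2,w3,w4), (w3,w4,w5), (w4,w5,w1), (w5,w1,w2), (w5,w3,w4).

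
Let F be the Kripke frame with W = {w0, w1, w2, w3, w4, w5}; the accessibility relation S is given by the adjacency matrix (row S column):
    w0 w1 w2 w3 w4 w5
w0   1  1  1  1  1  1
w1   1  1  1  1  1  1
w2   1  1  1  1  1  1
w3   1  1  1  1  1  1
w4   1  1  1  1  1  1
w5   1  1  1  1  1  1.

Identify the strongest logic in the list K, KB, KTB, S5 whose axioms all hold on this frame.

S5

Symmetric (axiom B): yes — every pair in S has its reverse in S.
Reflexive (axiom T): yes — every world is S-related to itself.
Euclidean (axiom 5): yes — any two successors of a common world are S-related.
So F validates K, KB, KTB, S5. The strongest is S5.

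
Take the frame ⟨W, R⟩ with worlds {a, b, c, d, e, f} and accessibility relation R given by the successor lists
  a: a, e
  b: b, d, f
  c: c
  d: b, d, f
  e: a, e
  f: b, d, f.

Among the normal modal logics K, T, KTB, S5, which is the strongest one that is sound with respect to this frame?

Reflexive (axiom T): yes — every world is R-related to itself.
Symmetric (axiom B): yes — every pair in R has its reverse in R.
Euclidean (axiom 5): yes — any two successors of a common world are R-related.
So F validates K, T, KTB, S5. The strongest is S5.

S5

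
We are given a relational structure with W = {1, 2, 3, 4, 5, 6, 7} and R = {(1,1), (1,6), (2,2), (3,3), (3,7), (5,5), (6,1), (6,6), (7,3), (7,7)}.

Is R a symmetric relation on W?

Yes

Symmetric: yes — every pair in R has its reverse in R.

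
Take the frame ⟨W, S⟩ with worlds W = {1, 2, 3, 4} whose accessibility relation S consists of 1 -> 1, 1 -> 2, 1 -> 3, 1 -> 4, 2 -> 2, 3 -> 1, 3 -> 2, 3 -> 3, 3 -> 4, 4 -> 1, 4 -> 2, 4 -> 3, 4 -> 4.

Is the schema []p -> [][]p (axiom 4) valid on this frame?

Yes

Axiom 4 corresponds to the accessibility relation being transitive.
Transitive: yes — every two-step S-path is closed by a direct edge.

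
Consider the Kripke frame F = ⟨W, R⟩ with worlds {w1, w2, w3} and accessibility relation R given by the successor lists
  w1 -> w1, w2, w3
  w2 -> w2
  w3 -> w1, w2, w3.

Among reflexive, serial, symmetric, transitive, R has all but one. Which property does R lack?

Reflexive: yes — every world is R-related to itself.
Serial: yes — every world has a successor (e.g. w1 R w1).
Symmetric: no — w1 R w2 but not w2 R w1.
Transitive: yes — every two-step R-path is closed by a direct edge.
Only symmetric fails.

symmetric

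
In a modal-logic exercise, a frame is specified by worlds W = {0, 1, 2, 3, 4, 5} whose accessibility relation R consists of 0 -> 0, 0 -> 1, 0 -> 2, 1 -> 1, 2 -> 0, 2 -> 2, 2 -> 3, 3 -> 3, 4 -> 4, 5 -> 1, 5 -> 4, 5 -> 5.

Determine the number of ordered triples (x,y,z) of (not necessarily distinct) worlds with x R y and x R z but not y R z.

Enumerating: (0,1,0), (0,1,2), (0,2,1), (2,0,3), (2,3,0), (2,3,2), (5,1,4), (5,1,5), (5,4,1), (5,4,5).

10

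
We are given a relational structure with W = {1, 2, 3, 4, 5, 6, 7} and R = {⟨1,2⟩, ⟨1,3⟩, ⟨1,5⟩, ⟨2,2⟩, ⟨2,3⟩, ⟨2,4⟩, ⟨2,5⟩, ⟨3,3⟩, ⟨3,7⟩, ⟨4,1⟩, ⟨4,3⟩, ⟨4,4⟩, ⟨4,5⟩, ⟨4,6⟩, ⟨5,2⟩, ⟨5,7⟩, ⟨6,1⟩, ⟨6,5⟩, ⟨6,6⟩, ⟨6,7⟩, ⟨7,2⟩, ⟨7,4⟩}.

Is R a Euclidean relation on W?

Euclidean: no — 1 R 3 and 1 R 2, but not 3 R 2.

No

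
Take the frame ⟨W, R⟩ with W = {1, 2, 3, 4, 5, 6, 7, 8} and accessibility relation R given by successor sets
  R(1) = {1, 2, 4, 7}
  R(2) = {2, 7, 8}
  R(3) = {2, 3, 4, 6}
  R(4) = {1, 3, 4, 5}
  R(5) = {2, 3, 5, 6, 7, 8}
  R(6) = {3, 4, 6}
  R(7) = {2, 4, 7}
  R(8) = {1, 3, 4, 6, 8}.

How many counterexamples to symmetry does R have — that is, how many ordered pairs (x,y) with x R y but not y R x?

Enumerating: (1,2), (1,7), (2,8), (3,2), (4,5), (5,2), (5,3), (5,6), (5,7), (5,8), (6,4), (7,4), (8,1), (8,3), (8,4), (8,6).

16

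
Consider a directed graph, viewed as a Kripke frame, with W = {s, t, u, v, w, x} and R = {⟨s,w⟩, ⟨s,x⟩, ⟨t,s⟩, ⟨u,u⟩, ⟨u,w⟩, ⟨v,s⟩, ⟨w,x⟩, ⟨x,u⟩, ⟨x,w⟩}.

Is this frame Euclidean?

No

Euclidean: no — x R w and x R u, but not w R u.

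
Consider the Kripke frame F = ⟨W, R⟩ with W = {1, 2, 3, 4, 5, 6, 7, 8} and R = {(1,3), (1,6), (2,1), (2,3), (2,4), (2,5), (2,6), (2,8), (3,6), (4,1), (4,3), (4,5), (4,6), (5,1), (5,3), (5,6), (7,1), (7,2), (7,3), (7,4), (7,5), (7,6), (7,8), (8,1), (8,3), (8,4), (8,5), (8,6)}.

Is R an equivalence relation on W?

No

Reflexive: no — 1 is not related to itself.
Symmetric: no — 1 R 3 but not 3 R 1.
Transitive: yes — every two-step R-path is closed by a direct edge.
So R is not an equivalence relation.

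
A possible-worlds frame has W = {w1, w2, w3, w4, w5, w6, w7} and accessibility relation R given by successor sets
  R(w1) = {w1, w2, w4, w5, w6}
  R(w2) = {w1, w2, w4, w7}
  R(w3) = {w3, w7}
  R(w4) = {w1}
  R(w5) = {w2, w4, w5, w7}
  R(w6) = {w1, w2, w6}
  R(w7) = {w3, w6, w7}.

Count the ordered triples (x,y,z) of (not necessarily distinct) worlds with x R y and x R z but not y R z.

Enumerating: (w1,w2,w5), (w1,w2,w6), (w1,w4,w2), (w1,w4,w4), (w1,w4,w5), (w1,w4,w6), (w1,w5,w1), (w1,w5,w6), (w1,w6,w4), (w1,w6,w5), (w2,w1,w7), (w2,w4,w2), … and 17 more.
Total: 29.

29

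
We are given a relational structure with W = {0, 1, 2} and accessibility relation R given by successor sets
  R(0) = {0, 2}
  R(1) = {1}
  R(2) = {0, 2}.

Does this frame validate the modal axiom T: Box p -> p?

By correspondence theory, T is valid on a frame iff R is reflexive.
Reflexive: yes — every world is R-related to itself.

Yes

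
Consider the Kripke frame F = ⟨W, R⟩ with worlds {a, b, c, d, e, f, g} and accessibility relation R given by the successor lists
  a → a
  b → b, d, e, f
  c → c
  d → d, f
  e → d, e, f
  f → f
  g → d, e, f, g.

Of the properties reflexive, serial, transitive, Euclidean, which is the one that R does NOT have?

Euclidean

Reflexive: yes — every world is R-related to itself.
Serial: yes — every world has a successor (e.g. a R a).
Transitive: yes — every two-step R-path is closed by a direct edge.
Euclidean: no — b R d and b R e, but not d R e.
Only Euclidean fails.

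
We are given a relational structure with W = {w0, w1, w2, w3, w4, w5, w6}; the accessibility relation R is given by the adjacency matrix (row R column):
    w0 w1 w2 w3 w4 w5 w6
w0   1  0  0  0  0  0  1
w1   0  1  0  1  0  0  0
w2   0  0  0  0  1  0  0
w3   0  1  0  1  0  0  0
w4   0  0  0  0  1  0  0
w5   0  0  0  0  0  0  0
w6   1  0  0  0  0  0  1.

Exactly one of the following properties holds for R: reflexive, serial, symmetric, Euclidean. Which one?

Euclidean

Reflexive: no — w2 is not related to itself.
Serial: no — w5 has no R-successor.
Symmetric: no — w2 R w4 but not w4 R w2.
Euclidean: yes — any two successors of a common world are R-related.
Only Euclidean holds.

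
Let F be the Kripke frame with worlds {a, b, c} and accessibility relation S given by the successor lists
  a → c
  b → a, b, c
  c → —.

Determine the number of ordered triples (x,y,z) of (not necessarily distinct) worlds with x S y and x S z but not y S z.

Enumerating: (a,c,c), (b,a,a), (b,a,b), (b,c,a), (b,c,b), (b,c,c).

6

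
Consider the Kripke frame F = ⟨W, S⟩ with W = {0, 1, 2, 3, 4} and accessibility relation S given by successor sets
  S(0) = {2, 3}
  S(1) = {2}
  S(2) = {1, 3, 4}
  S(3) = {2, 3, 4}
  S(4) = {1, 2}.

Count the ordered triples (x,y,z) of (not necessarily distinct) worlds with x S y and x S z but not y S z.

13

Enumerating: (0,2,2), (1,2,2), (2,1,1), (2,1,3), (2,1,4), (2,3,1), (2,4,3), (2,4,4), (3,2,2), (3,4,3), (3,4,4), (4,1,1), (4,2,2).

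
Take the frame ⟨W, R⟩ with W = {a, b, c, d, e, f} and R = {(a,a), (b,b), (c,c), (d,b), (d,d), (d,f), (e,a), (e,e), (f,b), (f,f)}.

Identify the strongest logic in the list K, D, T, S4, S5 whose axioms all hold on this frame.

Serial (axiom D): yes — every world has a successor (e.g. a R a).
Reflexive (axiom T): yes — every world is R-related to itself.
Transitive (axiom 4): yes — every two-step R-path is closed by a direct edge.
Euclidean (axiom 5): no — d R b and d R f, but not b R f.
So F validates K, D, T, S4; S5 would additionally require R to be Euclidean. The strongest is S4.

S4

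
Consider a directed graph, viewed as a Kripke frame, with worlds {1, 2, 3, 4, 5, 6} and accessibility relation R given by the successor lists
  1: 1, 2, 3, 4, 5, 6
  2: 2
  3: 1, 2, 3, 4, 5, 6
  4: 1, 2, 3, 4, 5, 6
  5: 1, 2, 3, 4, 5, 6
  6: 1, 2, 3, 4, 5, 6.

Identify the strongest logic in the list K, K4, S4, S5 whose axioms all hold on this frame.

Transitive (axiom 4): yes — every two-step R-path is closed by a direct edge.
Reflexive (axiom T): yes — every world is R-related to itself.
Euclidean (axiom 5): no — 1 R 2 and 1 R 3, but not 2 R 3.
So F validates K, K4, S4; S5 would additionally require R to be Euclidean. The strongest is S4.

S4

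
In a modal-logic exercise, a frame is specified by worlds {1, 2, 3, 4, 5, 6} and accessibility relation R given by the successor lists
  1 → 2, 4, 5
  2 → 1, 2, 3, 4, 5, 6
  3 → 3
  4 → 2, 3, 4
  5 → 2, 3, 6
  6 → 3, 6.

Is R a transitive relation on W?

No

Transitive: no — 1 R 2 and 2 R 3, but not 1 R 3.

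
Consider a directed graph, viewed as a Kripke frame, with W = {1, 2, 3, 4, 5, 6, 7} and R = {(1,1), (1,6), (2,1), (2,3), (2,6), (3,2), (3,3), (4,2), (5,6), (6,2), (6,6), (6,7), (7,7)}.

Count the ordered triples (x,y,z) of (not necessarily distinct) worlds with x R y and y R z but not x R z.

14

Enumerating: (1,6,2), (1,6,7), (2,3,2), (2,6,2), (2,6,7), (3,2,1), (3,2,6), (4,2,1), (4,2,3), (4,2,6), (5,6,2), (5,6,7), (6,2,1), (6,2,3).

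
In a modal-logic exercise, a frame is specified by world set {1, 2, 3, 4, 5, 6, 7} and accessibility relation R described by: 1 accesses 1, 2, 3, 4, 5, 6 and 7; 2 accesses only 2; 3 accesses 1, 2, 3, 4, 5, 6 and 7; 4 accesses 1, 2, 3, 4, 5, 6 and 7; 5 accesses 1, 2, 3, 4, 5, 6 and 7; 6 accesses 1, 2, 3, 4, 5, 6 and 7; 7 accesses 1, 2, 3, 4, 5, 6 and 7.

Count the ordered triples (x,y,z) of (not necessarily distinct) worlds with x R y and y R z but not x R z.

R is transitive; there are no such tuples.

0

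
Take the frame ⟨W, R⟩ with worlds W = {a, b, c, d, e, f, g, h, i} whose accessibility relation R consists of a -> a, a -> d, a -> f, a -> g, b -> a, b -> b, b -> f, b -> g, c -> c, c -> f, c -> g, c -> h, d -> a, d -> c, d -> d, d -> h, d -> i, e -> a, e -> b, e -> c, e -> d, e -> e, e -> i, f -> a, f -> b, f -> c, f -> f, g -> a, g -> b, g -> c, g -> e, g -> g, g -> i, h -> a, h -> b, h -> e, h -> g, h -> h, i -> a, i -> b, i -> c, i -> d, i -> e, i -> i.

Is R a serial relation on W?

Yes

Serial: yes — every world has a successor (e.g. a R a).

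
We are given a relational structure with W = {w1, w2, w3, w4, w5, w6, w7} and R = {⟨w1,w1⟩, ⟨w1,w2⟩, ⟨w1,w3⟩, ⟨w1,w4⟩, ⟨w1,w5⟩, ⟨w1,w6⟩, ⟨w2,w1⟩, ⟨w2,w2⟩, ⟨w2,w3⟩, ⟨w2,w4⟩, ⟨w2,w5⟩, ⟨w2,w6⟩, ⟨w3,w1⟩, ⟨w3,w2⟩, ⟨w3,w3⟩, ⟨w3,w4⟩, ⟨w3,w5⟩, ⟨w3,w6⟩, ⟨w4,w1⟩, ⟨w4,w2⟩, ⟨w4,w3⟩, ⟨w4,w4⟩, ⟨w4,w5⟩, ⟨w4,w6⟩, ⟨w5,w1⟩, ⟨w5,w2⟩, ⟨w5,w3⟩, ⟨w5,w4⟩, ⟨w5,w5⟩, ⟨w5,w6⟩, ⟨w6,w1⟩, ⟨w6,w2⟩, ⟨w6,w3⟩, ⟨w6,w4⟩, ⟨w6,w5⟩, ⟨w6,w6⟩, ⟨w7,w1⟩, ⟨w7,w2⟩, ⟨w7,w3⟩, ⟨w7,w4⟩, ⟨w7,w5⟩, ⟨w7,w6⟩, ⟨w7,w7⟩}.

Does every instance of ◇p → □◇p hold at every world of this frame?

No

Axiom 5 corresponds to the accessibility relation being Euclidean.
Euclidean: no — w7 R w1 and w7 R w7, but not w1 R w7.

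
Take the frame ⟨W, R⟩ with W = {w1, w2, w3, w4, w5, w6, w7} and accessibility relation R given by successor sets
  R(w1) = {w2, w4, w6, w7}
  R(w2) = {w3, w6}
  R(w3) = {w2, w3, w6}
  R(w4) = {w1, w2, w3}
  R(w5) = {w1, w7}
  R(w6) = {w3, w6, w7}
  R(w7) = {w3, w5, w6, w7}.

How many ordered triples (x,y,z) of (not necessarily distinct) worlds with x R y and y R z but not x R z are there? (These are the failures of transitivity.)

24

Enumerating: (w1,w2,w3), (w1,w4,w1), (w1,w4,w3), (w1,w6,w3), (w1,w7,w3), (w1,w7,w5), (w2,w3,w2), (w2,w6,w7), (w3,w6,w7), (w4,w1,w4), (w4,w1,w6), (w4,w1,w7), … and 12 more.
Total: 24.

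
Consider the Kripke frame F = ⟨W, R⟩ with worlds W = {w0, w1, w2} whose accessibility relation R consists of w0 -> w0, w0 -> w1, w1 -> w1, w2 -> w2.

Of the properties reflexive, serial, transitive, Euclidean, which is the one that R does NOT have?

Reflexive: yes — every world is R-related to itself.
Serial: yes — every world has a successor (e.g. w0 R w0).
Transitive: yes — every two-step R-path is closed by a direct edge.
Euclidean: no — w0 R w1 and w0 R w0, but not w1 R w0.
Only Euclidean fails.

Euclidean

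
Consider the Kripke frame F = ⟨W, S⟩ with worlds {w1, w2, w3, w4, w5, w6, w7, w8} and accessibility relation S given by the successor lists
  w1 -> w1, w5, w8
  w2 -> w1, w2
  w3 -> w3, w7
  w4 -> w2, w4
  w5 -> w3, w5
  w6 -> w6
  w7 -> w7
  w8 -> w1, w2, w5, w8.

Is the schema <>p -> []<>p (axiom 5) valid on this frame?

By correspondence theory, 5 is valid on a frame iff S is Euclidean.
Euclidean: no — w1 S w5 and w1 S w8, but not w5 S w8.

No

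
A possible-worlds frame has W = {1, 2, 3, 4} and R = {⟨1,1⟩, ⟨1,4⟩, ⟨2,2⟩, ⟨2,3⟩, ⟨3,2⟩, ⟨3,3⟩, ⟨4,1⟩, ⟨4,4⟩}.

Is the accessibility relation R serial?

Serial: yes — every world has a successor (e.g. 1 R 1).

Yes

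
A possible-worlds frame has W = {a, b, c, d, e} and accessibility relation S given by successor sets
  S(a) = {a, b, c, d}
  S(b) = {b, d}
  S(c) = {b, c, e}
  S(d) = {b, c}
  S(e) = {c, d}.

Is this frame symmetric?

Symmetric: no — a S b but not b S a.

No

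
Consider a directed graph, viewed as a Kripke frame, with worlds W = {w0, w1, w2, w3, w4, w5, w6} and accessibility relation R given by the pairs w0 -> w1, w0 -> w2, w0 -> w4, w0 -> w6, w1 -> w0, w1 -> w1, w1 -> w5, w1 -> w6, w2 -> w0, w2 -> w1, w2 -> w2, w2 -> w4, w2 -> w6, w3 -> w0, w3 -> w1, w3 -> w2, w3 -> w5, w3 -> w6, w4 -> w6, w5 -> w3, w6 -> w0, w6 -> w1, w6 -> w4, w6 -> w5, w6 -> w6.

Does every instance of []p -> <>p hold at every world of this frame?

Yes

Axiom D corresponds to the accessibility relation being serial.
Serial: yes — every world has a successor (e.g. w0 R w1).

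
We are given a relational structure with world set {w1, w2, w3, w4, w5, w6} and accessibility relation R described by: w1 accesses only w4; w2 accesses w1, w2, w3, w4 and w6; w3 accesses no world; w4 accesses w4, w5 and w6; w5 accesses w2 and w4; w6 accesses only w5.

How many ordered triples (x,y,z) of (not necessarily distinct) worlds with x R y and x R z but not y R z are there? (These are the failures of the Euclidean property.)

23

Enumerating: (w2,w1,w1), (w2,w1,w2), (w2,w1,w3), (w2,w1,w6), (w2,w3,w1), (w2,w3,w2), (w2,w3,w3), (w2,w3,w4), (w2,w3,w6), (w2,w4,w1), (w2,w4,w2), (w2,w4,w3), … and 11 more.
Total: 23.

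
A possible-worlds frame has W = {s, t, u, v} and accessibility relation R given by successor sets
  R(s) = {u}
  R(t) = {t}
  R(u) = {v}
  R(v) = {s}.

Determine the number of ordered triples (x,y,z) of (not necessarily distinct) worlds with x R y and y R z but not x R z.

3

Enumerating: (s,u,v), (u,v,s), (v,s,u).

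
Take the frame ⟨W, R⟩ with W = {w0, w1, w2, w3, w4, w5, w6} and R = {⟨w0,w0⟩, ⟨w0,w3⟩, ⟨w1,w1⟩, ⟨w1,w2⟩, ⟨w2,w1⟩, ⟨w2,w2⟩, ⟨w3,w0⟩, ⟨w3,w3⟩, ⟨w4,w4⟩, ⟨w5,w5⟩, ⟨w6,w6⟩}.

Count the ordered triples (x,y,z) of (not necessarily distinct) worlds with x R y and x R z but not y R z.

R is Euclidean; there are no such tuples.

0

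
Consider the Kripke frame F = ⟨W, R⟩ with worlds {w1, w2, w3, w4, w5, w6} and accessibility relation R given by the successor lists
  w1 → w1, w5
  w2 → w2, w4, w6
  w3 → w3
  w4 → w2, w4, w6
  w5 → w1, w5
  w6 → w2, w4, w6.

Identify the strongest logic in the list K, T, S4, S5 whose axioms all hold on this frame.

S5

Reflexive (axiom T): yes — every world is R-related to itself.
Transitive (axiom 4): yes — every two-step R-path is closed by a direct edge.
Euclidean (axiom 5): yes — any two successors of a common world are R-related.
So F validates K, T, S4, S5. The strongest is S5.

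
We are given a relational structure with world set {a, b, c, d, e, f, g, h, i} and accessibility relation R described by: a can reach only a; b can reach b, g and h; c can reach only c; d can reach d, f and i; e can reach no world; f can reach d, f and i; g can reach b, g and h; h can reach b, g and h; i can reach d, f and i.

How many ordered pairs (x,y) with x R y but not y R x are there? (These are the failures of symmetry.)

0

R is symmetric; there are no such tuples.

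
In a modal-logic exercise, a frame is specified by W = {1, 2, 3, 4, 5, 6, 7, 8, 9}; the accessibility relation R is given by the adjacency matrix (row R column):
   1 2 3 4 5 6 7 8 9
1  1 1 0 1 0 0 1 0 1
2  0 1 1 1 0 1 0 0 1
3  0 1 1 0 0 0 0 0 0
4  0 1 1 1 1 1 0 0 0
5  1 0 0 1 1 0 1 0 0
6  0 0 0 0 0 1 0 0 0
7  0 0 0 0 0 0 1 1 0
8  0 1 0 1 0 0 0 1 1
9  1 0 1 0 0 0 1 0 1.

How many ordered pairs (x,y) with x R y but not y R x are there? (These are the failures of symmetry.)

Enumerating: (1,2), (1,4), (1,7), (2,6), (2,9), (4,3), (4,6), (5,1), (5,7), (7,8), (8,2), (8,4), (8,9), (9,3), (9,7).

15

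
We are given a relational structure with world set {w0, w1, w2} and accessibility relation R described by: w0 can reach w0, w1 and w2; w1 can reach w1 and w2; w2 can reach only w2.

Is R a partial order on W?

Reflexive: yes — every world is R-related to itself.
Transitive: yes — every two-step R-path is closed by a direct edge.
Antisymmetric: yes — no distinct pair is related both ways.
So R is a partial order.

Yes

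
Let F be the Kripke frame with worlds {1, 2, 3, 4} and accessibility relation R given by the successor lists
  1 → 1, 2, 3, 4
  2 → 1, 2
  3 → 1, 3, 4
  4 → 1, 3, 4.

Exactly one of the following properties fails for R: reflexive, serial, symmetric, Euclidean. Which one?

Euclidean

Reflexive: yes — every world is R-related to itself.
Serial: yes — every world has a successor (e.g. 1 R 1).
Symmetric: yes — every pair in R has its reverse in R.
Euclidean: no — 1 R 2 and 1 R 3, but not 2 R 3.
Only Euclidean fails.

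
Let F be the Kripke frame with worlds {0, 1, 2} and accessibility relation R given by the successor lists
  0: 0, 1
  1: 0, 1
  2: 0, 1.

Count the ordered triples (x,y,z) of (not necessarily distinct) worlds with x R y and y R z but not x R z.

R is transitive; there are no such tuples.

0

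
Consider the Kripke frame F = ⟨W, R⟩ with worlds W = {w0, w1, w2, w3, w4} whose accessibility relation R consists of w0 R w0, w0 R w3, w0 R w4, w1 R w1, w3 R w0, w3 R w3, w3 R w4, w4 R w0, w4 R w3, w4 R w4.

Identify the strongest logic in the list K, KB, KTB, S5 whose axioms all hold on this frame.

Symmetric (axiom B): yes — every pair in R has its reverse in R.
Reflexive (axiom T): no — w2 is not related to itself.
Euclidean (axiom 5): yes — any two successors of a common world are R-related.
So F validates K, KB; KTB would additionally require R to be reflexive. The strongest is KB.

KB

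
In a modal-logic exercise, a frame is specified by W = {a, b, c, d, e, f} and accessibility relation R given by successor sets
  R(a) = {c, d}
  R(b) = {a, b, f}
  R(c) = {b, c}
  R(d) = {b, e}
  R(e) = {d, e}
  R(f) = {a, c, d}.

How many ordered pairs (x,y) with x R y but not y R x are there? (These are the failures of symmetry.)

9

Enumerating: (a,c), (a,d), (b,a), (b,f), (c,b), (d,b), (f,a), (f,c), (f,d).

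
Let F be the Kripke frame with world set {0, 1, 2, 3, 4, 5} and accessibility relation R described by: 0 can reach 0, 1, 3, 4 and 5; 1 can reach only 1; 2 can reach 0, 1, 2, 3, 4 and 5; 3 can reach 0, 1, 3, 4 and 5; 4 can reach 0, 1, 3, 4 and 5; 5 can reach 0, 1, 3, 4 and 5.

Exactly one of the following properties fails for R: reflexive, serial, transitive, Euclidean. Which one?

Euclidean

Reflexive: yes — every world is R-related to itself.
Serial: yes — every world has a successor (e.g. 0 R 0).
Transitive: yes — every two-step R-path is closed by a direct edge.
Euclidean: no — 0 R 1 and 0 R 3, but not 1 R 3.
Only Euclidean fails.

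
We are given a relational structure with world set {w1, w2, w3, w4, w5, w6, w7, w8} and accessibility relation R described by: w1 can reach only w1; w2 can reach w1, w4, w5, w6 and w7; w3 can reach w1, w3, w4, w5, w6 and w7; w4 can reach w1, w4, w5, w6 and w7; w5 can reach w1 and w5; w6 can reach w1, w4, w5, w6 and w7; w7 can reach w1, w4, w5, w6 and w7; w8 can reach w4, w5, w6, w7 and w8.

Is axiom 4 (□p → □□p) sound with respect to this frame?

Axiom 4 corresponds to the accessibility relation being transitive.
Transitive: no — w8 R w4 and w4 R w1, but not w8 R w1.

No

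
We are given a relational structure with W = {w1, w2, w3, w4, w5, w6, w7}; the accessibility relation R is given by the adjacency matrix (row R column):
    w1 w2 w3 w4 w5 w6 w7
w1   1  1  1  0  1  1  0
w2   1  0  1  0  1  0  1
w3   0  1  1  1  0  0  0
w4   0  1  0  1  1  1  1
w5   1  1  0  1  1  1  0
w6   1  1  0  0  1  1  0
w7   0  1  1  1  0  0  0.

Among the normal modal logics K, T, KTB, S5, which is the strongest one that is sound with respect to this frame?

K

Reflexive (axiom T): no — w2 is not related to itself.
Symmetric (axiom B): no — w1 R w3 but not w3 R w1.
Euclidean (axiom 5): no — w1 R w2 and w1 R w6, but not w2 R w6.
So F validates K; T would additionally require R to be reflexive. The strongest is K.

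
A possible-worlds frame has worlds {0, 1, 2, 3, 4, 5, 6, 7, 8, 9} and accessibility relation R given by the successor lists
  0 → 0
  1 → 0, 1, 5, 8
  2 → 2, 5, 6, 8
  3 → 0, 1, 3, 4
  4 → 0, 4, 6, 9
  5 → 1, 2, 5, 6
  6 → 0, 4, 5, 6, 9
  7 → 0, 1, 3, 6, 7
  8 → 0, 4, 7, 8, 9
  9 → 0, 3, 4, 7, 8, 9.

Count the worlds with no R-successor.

0

R is serial; there are no such worlds.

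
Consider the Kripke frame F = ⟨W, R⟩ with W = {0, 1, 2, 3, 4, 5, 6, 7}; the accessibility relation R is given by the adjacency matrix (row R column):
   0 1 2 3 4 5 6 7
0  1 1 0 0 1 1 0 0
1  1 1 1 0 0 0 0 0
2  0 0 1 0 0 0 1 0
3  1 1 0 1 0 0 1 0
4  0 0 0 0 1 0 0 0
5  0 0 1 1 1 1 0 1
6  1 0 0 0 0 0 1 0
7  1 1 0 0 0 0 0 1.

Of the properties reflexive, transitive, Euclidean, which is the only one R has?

reflexive

Reflexive: yes — every world is R-related to itself.
Transitive: no — 0 R 1 and 1 R 2, but not 0 R 2.
Euclidean: no — 0 R 1 and 0 R 4, but not 1 R 4.
Only reflexive holds.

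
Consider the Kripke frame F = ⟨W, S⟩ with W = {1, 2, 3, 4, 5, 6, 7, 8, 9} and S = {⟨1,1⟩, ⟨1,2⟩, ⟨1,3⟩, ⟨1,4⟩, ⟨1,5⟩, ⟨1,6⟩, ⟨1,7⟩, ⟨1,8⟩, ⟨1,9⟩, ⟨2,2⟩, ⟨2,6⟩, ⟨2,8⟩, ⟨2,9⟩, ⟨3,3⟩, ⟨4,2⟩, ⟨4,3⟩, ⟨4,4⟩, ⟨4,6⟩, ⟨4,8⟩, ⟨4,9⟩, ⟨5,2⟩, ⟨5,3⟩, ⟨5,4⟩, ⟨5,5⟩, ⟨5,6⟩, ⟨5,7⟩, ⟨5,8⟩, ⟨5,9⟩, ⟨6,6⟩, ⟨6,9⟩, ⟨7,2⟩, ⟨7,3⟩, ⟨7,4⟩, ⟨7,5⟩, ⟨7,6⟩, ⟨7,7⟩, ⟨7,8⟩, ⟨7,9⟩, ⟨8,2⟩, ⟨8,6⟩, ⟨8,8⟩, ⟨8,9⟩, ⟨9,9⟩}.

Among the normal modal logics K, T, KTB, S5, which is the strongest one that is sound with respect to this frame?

Reflexive (axiom T): yes — every world is S-related to itself.
Symmetric (axiom B): no — 1 S 2 but not 2 S 1.
Euclidean (axiom 5): no — 1 S 2 and 1 S 3, but not 2 S 3.
So F validates K, T; KTB would additionally require S to be symmetric. The strongest is T.

T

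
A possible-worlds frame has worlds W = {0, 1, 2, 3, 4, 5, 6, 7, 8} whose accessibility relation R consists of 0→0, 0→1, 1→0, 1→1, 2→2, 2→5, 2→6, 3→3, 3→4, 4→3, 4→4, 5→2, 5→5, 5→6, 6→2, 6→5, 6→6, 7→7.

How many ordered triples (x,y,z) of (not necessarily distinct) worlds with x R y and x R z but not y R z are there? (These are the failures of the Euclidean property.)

R is Euclidean; there are no such tuples.

0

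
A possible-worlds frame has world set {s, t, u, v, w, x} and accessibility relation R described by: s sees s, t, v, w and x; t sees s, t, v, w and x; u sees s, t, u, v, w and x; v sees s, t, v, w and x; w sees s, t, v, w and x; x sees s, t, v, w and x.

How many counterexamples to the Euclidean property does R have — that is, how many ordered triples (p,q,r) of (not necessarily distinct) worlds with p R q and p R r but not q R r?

Enumerating: (u,s,u), (u,t,u), (u,v,u), (u,w,u), (u,x,u).

5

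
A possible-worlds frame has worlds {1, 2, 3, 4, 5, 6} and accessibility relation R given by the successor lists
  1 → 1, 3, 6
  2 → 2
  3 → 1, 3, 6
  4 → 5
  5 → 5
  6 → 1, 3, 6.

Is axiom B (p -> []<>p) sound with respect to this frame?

No

By correspondence theory, B is valid on a frame iff R is symmetric.
Symmetric: no — 4 R 5 but not 5 R 4.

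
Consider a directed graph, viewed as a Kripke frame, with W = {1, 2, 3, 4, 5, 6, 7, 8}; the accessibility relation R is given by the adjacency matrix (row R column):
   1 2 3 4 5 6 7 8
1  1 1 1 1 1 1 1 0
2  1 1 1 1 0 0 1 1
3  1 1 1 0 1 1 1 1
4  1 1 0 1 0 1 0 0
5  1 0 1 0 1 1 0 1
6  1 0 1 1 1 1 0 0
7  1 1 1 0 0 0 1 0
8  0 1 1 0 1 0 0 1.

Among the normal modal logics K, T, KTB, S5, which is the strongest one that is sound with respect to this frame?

KTB

Reflexive (axiom T): yes — every world is R-related to itself.
Symmetric (axiom B): yes — every pair in R has its reverse in R.
Euclidean (axiom 5): no — 1 R 2 and 1 R 5, but not 2 R 5.
So F validates K, T, KTB; S5 would additionally require R to be Euclidean. The strongest is KTB.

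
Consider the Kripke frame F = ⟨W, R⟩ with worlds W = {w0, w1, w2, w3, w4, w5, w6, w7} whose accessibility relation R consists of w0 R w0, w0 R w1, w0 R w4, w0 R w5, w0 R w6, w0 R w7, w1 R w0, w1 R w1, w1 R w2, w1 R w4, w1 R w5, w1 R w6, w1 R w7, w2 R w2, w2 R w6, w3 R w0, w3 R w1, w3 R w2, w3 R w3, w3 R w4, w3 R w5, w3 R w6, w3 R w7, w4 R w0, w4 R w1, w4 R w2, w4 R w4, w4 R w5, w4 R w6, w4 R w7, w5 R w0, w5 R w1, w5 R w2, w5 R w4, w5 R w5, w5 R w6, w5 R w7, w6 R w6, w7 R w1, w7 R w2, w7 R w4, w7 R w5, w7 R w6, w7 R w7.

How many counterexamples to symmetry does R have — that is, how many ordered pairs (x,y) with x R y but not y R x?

18

Enumerating: (w0,w6), (w0,w7), (w1,w2), (w1,w6), (w2,w6), (w3,w0), (w3,w1), (w3,w2), (w3,w4), (w3,w5), (w3,w6), (w3,w7), (w4,w2), (w4,w6), (w5,w2), (w5,w6), (w7,w2), (w7,w6).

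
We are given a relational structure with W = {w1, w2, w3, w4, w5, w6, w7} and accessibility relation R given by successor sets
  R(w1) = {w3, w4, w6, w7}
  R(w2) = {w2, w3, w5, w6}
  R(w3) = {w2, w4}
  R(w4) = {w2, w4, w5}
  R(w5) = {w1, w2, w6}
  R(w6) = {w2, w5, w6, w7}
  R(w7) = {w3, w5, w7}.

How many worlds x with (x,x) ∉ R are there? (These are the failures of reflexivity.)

Enumerating: w1, w3, w5.

3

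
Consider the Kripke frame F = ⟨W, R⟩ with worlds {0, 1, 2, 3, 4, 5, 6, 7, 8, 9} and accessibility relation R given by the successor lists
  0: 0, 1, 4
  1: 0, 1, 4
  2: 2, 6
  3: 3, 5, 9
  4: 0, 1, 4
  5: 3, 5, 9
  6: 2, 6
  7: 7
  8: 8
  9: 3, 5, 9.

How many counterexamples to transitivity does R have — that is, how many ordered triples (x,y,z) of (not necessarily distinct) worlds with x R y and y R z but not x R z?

R is transitive; there are no such tuples.

0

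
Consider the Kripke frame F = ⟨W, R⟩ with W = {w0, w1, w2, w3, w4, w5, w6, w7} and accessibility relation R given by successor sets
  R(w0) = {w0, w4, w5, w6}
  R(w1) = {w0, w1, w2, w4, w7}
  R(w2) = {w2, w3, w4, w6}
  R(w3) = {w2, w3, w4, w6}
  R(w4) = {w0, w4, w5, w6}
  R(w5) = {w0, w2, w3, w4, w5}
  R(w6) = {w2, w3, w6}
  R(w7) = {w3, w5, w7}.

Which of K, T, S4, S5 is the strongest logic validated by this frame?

T

Reflexive (axiom T): yes — every world is R-related to itself.
Transitive (axiom 4): no — w0 R w5 and w5 R w2, but not w0 R w2.
Euclidean (axiom 5): no — w0 R w5 and w0 R w6, but not w5 R w6.
So F validates K, T; S4 would additionally require R to be transitive. The strongest is T.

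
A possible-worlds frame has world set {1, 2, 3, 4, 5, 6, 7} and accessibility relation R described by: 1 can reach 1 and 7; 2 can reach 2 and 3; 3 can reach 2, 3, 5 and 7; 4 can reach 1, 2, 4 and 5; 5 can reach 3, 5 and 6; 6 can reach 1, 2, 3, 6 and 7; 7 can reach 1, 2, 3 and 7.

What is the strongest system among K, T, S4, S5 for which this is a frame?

Reflexive (axiom T): yes — every world is R-related to itself.
Transitive (axiom 4): no — 1 R 7 and 7 R 2, but not 1 R 2.
Euclidean (axiom 5): no — 3 R 2 and 3 R 5, but not 2 R 5.
So F validates K, T; S4 would additionally require R to be transitive. The strongest is T.

T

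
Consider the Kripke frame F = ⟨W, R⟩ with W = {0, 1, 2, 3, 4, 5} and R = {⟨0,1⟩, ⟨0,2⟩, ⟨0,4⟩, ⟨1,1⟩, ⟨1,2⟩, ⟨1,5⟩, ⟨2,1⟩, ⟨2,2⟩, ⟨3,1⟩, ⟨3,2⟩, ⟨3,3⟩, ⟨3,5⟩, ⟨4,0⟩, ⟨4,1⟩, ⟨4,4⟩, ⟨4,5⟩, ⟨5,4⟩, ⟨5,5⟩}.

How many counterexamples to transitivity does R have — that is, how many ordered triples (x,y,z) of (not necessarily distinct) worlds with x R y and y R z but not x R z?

10

Enumerating: (0,1,5), (0,4,0), (0,4,5), (1,5,4), (2,1,5), (3,5,4), (4,0,2), (4,1,2), (5,4,0), (5,4,1).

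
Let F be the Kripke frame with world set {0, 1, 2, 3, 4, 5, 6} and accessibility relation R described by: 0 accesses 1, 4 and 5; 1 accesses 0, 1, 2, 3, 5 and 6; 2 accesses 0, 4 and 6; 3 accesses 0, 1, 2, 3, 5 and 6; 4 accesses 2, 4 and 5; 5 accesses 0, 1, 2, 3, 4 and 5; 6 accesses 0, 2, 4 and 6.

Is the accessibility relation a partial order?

No

Reflexive: no — 0 is not related to itself.
Transitive: no — 0 R 1 and 1 R 2, but not 0 R 2.
Antisymmetric: no — 0 R 1 and 1 R 0 with 0 ≠ 1.
So R is not a partial order.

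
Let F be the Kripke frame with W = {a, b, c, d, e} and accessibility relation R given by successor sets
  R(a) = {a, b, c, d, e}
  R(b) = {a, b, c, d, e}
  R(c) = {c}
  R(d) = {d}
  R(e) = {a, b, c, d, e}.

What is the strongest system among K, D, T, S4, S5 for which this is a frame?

Serial (axiom D): yes — every world has a successor (e.g. a R a).
Reflexive (axiom T): yes — every world is R-related to itself.
Transitive (axiom 4): yes — every two-step R-path is closed by a direct edge.
Euclidean (axiom 5): no — a R c and a R b, but not c R b.
So F validates K, D, T, S4; S5 would additionally require R to be Euclidean. The strongest is S4.

S4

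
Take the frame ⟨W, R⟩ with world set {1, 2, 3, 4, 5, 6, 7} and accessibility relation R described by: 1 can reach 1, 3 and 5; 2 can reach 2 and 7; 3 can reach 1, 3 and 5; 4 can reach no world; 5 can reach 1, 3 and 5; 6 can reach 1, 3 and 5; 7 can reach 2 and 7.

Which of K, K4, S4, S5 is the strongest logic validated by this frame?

K4

Transitive (axiom 4): yes — every two-step R-path is closed by a direct edge.
Reflexive (axiom T): no — 4 is not related to itself.
Euclidean (axiom 5): yes — any two successors of a common world are R-related.
So F validates K, K4; S4 would additionally require R to be reflexive. The strongest is K4.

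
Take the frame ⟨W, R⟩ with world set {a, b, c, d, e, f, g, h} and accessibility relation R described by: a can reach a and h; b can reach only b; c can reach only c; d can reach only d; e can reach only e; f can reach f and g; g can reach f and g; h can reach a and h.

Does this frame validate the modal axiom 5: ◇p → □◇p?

Yes

The schema 5 characterises exactly the Euclidean frames.
Euclidean: yes — any two successors of a common world are R-related.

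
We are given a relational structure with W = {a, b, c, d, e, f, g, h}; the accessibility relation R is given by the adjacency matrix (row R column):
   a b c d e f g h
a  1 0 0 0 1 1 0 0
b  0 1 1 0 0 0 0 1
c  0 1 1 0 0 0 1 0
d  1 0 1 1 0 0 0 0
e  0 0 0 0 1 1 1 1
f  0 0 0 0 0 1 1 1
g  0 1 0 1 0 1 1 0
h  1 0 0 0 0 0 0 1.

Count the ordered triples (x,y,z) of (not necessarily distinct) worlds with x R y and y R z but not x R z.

26

Enumerating: (a,e,g), (a,e,h), (a,f,g), (a,f,h), (b,c,g), (b,h,a), (c,b,h), (c,g,d), (c,g,f), (d,a,e), (d,a,f), (d,c,b), … and 14 more.
Total: 26.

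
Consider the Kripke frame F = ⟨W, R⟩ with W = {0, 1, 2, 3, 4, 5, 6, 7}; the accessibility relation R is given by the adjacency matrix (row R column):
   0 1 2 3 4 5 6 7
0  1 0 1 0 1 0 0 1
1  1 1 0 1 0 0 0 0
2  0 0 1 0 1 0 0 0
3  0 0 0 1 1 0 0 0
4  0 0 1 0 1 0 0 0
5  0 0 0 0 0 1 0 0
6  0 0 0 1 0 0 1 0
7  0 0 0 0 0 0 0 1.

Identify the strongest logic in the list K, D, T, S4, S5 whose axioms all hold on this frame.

T

Serial (axiom D): yes — every world has a successor (e.g. 0 R 0).
Reflexive (axiom T): yes — every world is R-related to itself.
Transitive (axiom 4): no — 1 R 0 and 0 R 2, but not 1 R 2.
Euclidean (axiom 5): no — 0 R 2 and 0 R 7, but not 2 R 7.
So F validates K, D, T; S4 would additionally require R to be transitive. The strongest is T.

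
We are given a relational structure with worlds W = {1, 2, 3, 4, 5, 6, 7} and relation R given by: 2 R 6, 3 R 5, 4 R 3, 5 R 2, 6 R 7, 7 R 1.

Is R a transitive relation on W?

No

Transitive: no — 2 R 6 and 6 R 7, but not 2 R 7.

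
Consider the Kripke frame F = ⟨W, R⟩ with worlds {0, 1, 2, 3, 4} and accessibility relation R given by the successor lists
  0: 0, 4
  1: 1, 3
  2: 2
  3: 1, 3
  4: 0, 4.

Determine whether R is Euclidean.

Yes

Euclidean: yes — any two successors of a common world are R-related.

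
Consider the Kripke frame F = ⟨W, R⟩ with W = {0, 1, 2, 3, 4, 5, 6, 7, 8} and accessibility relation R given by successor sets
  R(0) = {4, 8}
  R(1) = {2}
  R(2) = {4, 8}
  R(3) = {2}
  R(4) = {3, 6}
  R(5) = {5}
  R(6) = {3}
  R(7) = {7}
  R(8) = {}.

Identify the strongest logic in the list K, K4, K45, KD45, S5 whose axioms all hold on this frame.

Transitive (axiom 4): no — 0 R 4 and 4 R 3, but not 0 R 3.
Euclidean (axiom 5): no — 0 R 4 and 0 R 8, but not 4 R 8.
Serial (axiom D): no — 8 has no R-successor.
Reflexive (axiom T): no — 0 is not related to itself.
So F validates K; K4 would additionally require R to be transitive. The strongest is K.

K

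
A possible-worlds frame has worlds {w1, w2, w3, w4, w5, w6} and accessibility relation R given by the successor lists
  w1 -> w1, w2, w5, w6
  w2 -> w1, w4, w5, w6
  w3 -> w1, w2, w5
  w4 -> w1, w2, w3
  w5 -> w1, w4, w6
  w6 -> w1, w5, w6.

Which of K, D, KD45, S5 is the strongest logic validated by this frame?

Serial (axiom D): yes — every world has a successor (e.g. w1 R w1).
Euclidean (axiom 5): no — w1 R w5 and w1 R w2, but not w5 R w2.
Transitive (axiom 4): no — w1 R w2 and w2 R w4, but not w1 R w4.
Reflexive (axiom T): no — w2 is not related to itself.
So F validates K, D; KD45 would additionally require R to be Euclidean and transitive. The strongest is D.

D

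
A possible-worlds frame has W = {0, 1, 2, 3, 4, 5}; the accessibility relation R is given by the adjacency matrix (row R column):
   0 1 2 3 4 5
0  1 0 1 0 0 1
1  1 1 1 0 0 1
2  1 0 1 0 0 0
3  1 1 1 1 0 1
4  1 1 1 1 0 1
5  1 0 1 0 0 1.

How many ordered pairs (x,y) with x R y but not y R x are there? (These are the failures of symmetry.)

13

Enumerating: (1,0), (1,2), (1,5), (3,0), (3,1), (3,2), (3,5), (4,0), (4,1), (4,2), (4,3), (4,5), (5,2).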